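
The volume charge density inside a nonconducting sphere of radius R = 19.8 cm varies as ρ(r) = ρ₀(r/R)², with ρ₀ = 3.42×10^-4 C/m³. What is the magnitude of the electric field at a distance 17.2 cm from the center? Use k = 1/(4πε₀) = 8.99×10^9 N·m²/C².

Symmetry ⇒ E = E(r) r̂. Gaussian sphere of radius r = 17.2 cm (r < R).
Integrate the density: Q_enc = 4π ∫₀^r ρ₀(r'/R)^2 r'² dr' = 4πρ₀ r^5/(5·R²) = 3.30×10^-6 C.
By Gauss's law, ∮E·dA = E·4πr² = Q_enc/ε₀.
E = k|Q_enc|/r² = (8.99×10^9)(3.30×10^-6)/(0.172)² = 1.00×10^6 N/C.

E ≈ 1.00×10^6 V/m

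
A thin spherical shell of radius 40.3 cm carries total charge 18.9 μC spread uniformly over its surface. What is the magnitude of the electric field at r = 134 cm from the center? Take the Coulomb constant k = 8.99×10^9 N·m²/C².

E = 9.46×10^4 V/m

Symmetry ⇒ E = E(r) r̂. Gaussian sphere of radius r = 134 cm (r > 40.3 cm).
The entire shell is enclosed: Q_enc = 1.89e-5 C.
Gauss's law: E·4πr² = Q_enc/ε₀.
E = k|Q_enc|/r² = (8.99×10^9)(1.89e-5)/(1.34)² = 9.46e4 N/C.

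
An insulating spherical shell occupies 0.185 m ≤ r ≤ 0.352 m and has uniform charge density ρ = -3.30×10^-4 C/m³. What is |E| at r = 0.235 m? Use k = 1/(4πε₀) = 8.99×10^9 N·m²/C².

|E| = 1.50×10^6 V/m

Take a concentric spherical Gaussian surface of radius r = 0.235 m (within the shell material, 0.185 m < r < 0.352 m).
Enclosed charge is the volume from a to r: Q_enc = (4π/3)ρ(r³ − a³) = -9.187e-6 C.
Applying ∮E·dA = Q_enc/ε₀ with Φ = E(4πr²):
E = k|Q_enc|/r² = (8.99×10^9)(9.187×10^-6)/(0.235)² = 1.50e6 N/C.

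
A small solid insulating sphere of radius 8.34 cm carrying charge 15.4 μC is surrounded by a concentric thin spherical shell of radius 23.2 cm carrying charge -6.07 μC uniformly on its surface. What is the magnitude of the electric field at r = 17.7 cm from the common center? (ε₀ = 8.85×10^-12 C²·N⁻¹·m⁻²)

4.42×10^6 N/C

Symmetry ⇒ E = E(r) r̂. Gaussian sphere of radius r = 17.7 cm (between the bodies, 8.34 cm < r < 23.2 cm).
Only the inner charge is enclosed; the outer shell contributes nothing inside itself. Q_enc = 15.4 μC = 1.54e-5 C.
Applying ∮E·dA = Q_enc/ε₀ with Φ = E(4πr²):
E = |Q_enc|/(4πε₀r²) = (1.54×10^-5)/(4π·8.85×10^-12·(0.177)²) = 4.42×10^6 N/C.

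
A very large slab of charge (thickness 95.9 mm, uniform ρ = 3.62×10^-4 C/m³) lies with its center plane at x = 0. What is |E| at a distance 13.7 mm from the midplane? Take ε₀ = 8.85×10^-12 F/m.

E = 5.60×10^5 N/C

By symmetry E is perpendicular to the slab. A Gaussian pillbox from −13.7 mm to +13.7 mm (face area A) lies entirely within the slab.
Q_enc = ρ·(2x)·A and flux = 2EA, so 2EA = 2ρxA/ε₀ ⇒ E = |ρ|x/ε₀.
E = (3.62×10^-4)(0.0137)/(8.85×10^-12) = 5.60×10^5 N/C.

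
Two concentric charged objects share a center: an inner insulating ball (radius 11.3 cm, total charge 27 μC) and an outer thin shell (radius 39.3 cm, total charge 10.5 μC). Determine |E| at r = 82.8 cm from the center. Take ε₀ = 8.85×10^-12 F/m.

Symmetry ⇒ E = E(r) r̂. Gaussian sphere of radius r = 82.8 cm (r > 39.3 cm, enclosing both).
Q_enc = (27 μC) + (10.5 μC) = 3.75e-5 C.
Gauss's law: E·4πr² = Q_enc/ε₀.
E = |Q_enc|/(4πε₀r²) = (3.75×10^-5)/(4π·8.85×10^-12·(0.828)²) = 4.92e5 N/C.

E ≈ 4.92×10^5 N/C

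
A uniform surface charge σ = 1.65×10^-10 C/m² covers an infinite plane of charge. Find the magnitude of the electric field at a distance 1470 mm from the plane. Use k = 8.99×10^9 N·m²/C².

E ≈ 9.32 N/C

The symmetry is planar: E is normal to the sheet and the same magnitude on both sides. Take a pillbox straddling the sheet with end-cap area A.
Flux Φ = 2EA and Q_enc = σA, so 2EA = σA/ε₀ ⇒ E = |σ|/(2ε₀), independent of distance.
E = 2πk|σ| = 2π(8.99×10^9)(1.65e-10) = 9.32 N/C.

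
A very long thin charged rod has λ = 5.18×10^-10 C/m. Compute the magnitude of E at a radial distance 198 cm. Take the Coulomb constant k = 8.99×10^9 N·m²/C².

By cylindrical symmetry E is radial; use a coaxial Gaussian cylinder of radius 198 cm and length L.
Q_enc = λL, so λ_enc = 5.18e-10 C/m.
By Gauss's law (flux through the curved wall only), E·2πrL = λ_enc L/ε₀.
E = 2k|λ_enc|/r = 2(8.99×10^9)(5.18×10^-10)/(1.98) = 4.7 N/C.

4.7 N/C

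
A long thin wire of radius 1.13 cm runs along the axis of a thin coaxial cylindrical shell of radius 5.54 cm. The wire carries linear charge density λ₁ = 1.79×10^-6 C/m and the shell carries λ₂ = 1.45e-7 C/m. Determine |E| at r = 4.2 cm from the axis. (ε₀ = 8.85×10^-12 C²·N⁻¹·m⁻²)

Choose a coaxial cylinder of radius r = 4.2 cm (arbitrary length L) as the Gaussian surface (between the conductors, 1.13 cm < r < 5.54 cm).
The shell at 5.54 cm lies outside the Gaussian surface, so λ_enc = λ₁ = 1.79e-6 C/m.
Gauss's law: E·2πrL = λ_enc L/ε₀.
E = |λ_enc|/(2πε₀r) = (1.79×10^-6)/(2π·8.85×10^-12·0.042) = 7.66×10^5 N/C.

|E| = 7.66e5 V/m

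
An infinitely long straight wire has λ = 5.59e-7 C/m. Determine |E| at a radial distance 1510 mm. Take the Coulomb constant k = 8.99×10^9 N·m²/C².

|E| = 6.66e3 V/m

By cylindrical symmetry E is radial; use a coaxial Gaussian cylinder of radius 1510 mm and length L.
Q_enc = λL, so λ_enc = 5.59×10^-7 C/m.
Applying ∮E·dA = Q_enc/ε₀ with the end caps contributing no flux:
E = 2k|λ_enc|/r = 2(8.99×10^9)(5.59×10^-7)/(1.51) = 6.66×10^3 N/C.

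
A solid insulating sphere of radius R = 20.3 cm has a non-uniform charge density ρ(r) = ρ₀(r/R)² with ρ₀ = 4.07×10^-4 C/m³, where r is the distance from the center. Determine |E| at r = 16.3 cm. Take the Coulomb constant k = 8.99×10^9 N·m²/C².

Use a concentric Gaussian sphere at r = 16.3 cm (r < R).
Q_enc = ∫₀^r ρ(r')·4πr'² dr' = (4πρ₀/R²) ∫₀^r r'^4 dr' = 4πρ₀ r^5/(5·R²) = 2.856×10^-6 C.
Since E is radial and uniform over the Gaussian sphere, Φ = E·4πr² = Q_enc/ε₀.
E = k|Q_enc|/r² = (8.99×10^9)(2.856×10^-6)/(0.163)² = 9.66×10^5 N/C.

|E| ≈ 9.66e5 V/m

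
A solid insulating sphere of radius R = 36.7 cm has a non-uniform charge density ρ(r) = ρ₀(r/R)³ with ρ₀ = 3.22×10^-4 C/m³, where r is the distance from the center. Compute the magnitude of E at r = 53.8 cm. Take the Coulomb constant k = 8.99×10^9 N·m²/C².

|E| = 1.04×10^6 N/C

Symmetry ⇒ E = E(r) r̂. Gaussian sphere of radius r = 53.8 cm (r > R, all charge enclosed).
Q_enc = 4π ∫₀^R ρ₀(r'/R)^3 r'² dr' = 4πρ₀R³/6 = 3.334×10^-5 C.
By Gauss's law, ∮E·dA = E·4πr² = Q_enc/ε₀.
E = k|Q_enc|/r² = (8.99×10^9)(3.334×10^-5)/(0.538)² = 1.04e6 N/C.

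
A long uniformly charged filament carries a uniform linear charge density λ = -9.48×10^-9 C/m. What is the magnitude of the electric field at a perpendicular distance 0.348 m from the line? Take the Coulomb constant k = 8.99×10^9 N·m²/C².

Take a coaxial cylindrical Gaussian surface of radius r = 0.348 m and length L.
Q_enc = λL, so λ_enc = -9.48e-9 C/m.
Since E is radial and uniform over the curved surface, Φ = E·2πrL = Q_enc/ε₀ = λ_enc L/ε₀.
E = 2k|λ_enc|/r = 2(8.99×10^9)(9.48×10^-9)/(0.348) = 490 N/C.

E ≈ 490 N/C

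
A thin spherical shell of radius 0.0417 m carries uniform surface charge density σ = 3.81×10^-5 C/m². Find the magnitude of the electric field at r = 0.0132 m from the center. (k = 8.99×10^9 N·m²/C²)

E = 0 (no enclosed charge)

By spherical symmetry E is radial; choose a Gaussian sphere of radius r = 0.0132 m (inside the shell, r < 0.0417 m).
No charge lies within this surface, so Q_enc = 0 and Gauss's law gives E·4πr² = 0 ⇒ E = 0.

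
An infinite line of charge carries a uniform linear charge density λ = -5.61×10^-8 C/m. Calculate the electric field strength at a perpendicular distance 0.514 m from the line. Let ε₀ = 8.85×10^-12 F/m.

Take a coaxial cylindrical Gaussian surface of radius r = 0.514 m and length L.
Q_enc = λL, so λ_enc = -5.61e-8 C/m.
Gauss's law: E·2πrL = λ_enc L/ε₀.
E = |λ_enc|/(2πε₀r) = (5.61×10^-8)/(2π·8.85×10^-12·0.514) = 1.96e3 N/C.

E ≈ 1.96×10^3 V/m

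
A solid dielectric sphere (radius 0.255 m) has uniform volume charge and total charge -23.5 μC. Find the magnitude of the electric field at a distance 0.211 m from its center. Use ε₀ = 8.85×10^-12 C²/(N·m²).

Use a concentric Gaussian sphere at r = 0.211 m (r < R).
Only the charge within r is enclosed: Q_enc = Q·(r/R)³ = (-23.5 μC)·(0.211 m/0.255 m)³ = -1.331×10^-5 C.
By Gauss's law, ∮E·dA = E·4πr² = Q_enc/ε₀.
E = |Q_enc|/(4πε₀r²) = (1.331e-5)/(4π·8.85×10^-12·(0.211)²) = 2.69×10^6 N/C.

E ≈ 2.69×10^6 V/m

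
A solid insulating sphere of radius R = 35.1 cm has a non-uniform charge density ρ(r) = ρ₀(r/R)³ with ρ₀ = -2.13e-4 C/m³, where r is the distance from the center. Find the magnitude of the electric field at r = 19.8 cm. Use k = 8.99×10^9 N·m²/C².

Use a concentric Gaussian sphere at r = 19.8 cm (r < R).
Q_enc = ∫₀^r ρ(r')·4πr'² dr' = (4πρ₀/R³) ∫₀^r r'^5 dr' = 4πρ₀ r^6/(6·R³) = -6.216×10^-7 C.
By Gauss's law, ∮E·dA = E·4πr² = Q_enc/ε₀.
E = k|Q_enc|/r² = (8.99×10^9)(6.216e-7)/(0.198)² = 1.43×10^5 N/C.

|E| = 1.43×10^5 V/m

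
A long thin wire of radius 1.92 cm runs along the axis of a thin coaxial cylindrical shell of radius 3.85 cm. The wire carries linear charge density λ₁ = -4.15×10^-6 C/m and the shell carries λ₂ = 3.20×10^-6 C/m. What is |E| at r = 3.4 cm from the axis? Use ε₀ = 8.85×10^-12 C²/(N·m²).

Choose a coaxial cylinder of radius r = 3.4 cm (arbitrary length L) as the Gaussian surface (between the conductors, 1.92 cm < r < 3.85 cm).
Only the inner wire is enclosed; the outer shell contributes nothing inside itself. λ_enc = λ₁ = -4.15e-6 C/m.
By Gauss's law (flux through the curved wall only), E·2πrL = λ_enc L/ε₀.
E = |λ_enc|/(2πε₀r) = (4.15×10^-6)/(2π·8.85×10^-12·0.034) = 2.20×10^6 N/C.

2.20×10^6 N/C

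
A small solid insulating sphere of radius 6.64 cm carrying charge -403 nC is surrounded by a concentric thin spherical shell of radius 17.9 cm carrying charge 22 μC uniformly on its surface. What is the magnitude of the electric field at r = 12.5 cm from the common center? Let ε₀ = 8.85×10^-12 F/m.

By spherical symmetry E is radial; choose a Gaussian sphere of radius r = 12.5 cm (between the bodies, 6.64 cm < r < 17.9 cm).
Only the inner charge is enclosed; the outer shell contributes nothing inside itself. Q_enc = -403 nC = -4.03×10^-7 C.
Gauss's law: E·4πr² = Q_enc/ε₀.
E = |Q_enc|/(4πε₀r²) = (4.03e-7)/(4π·8.85×10^-12·(0.125)²) = 2.32×10^5 N/C.

|E| ≈ 2.32×10^5 N/C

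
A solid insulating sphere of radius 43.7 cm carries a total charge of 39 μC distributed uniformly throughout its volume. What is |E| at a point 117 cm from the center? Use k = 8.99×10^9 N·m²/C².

|E| ≈ 2.56×10^5 N/C

By spherical symmetry E is radial; choose a Gaussian sphere of radius r = 117 cm (r > R, so the entire charge is enclosed).
Q_enc = 39 μC = 3.90×10^-5 C.
By Gauss's law, ∮E·dA = E·4πr² = Q_enc/ε₀.
E = k|Q_enc|/r² = (8.99×10^9)(3.90×10^-5)/(1.17)² = 2.56×10^5 N/C.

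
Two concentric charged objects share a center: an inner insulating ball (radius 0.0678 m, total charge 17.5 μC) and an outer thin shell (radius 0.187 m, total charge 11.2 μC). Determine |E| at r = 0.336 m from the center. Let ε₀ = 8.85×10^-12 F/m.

Use a concentric Gaussian sphere at r = 0.336 m (r > 0.187 m, enclosing both).
Q_enc = (17.5 μC) + (11.2 μC) = 2.87×10^-5 C.
Applying ∮E·dA = Q_enc/ε₀ with Φ = E(4πr²):
E = |Q_enc|/(4πε₀r²) = (2.87×10^-5)/(4π·8.85×10^-12·(0.336)²) = 2.29e6 N/C.

|E| ≈ 2.29×10^6 N/C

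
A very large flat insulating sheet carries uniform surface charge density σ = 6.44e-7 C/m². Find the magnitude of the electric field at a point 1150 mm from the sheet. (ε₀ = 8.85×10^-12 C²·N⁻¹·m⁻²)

|E| ≈ 3.64×10^4 N/C

By planar symmetry E is perpendicular to the sheet and uniform; use a Gaussian pillbox with flat faces of area A on each side of the sheet.
Only the two end caps contribute flux: Φ = 2EA. With Q_enc = σA, Gauss's law gives E = |σ|/(2ε₀).
E = |σ|/(2ε₀) = (6.44×10^-7)/(2·8.85×10^-12) = 3.64×10^4 N/C.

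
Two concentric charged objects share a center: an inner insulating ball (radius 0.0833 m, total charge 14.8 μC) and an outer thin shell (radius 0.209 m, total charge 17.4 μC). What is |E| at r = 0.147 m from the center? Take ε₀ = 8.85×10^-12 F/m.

E ≈ 6.16×10^6 N/C

Take a concentric spherical Gaussian surface of radius r = 0.147 m (between the bodies, 0.0833 m < r < 0.209 m).
The shell at 0.209 m lies outside the Gaussian surface, so Q_enc = 14.8 μC = 1.48×10^-5 C.
By Gauss's law, ∮E·dA = E·4πr² = Q_enc/ε₀.
E = |Q_enc|/(4πε₀r²) = (1.48e-5)/(4π·8.85×10^-12·(0.147)²) = 6.16e6 N/C.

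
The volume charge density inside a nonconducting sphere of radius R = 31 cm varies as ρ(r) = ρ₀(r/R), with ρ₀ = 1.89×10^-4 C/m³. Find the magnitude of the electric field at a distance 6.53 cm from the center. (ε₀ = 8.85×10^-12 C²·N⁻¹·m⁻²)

E = 7.34×10^4 N/C

Use a concentric Gaussian sphere at r = 6.53 cm (r < R).
Integrate the density: Q_enc = 4π ∫₀^r ρ₀(r'/R)^1 r'² dr' = 4πρ₀ r^4/(4·R) = 3.483e-8 C.
Since E is radial and uniform over the Gaussian sphere, Φ = E·4πr² = Q_enc/ε₀.
E = |Q_enc|/(4πε₀r²) = (3.483×10^-8)/(4π·8.85×10^-12·(0.0653)²) = 7.34×10^4 N/C.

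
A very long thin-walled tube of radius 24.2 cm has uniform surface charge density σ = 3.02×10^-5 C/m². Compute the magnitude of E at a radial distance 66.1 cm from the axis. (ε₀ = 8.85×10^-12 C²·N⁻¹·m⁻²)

Take a coaxial cylindrical Gaussian surface of radius r = 66.1 cm and length L (r > 24.2 cm).
The whole shell is enclosed: λ_enc = σ·2πR = (3.02×10^-5)·2π·(0.242) = 4.592×10^-5 C/m.
Gauss's law: E·2πrL = λ_enc L/ε₀.
E = |λ_enc|/(2πε₀r) = (4.592×10^-5)/(2π·8.85×10^-12·0.661) = 1.25×10^6 N/C.

1.25×10^6 N/C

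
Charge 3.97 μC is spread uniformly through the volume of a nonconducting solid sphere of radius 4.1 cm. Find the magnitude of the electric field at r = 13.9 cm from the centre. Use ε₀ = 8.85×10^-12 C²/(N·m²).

E = 1.85×10^6 V/m

By spherical symmetry E is radial; choose a Gaussian sphere of radius r = 13.9 cm (r > R, so the entire charge is enclosed).
Q_enc = 3.97 μC = 3.97e-6 C.
Gauss's law: E·4πr² = Q_enc/ε₀.
E = |Q_enc|/(4πε₀r²) = (3.97×10^-6)/(4π·8.85×10^-12·(0.139)²) = 1.85e6 N/C.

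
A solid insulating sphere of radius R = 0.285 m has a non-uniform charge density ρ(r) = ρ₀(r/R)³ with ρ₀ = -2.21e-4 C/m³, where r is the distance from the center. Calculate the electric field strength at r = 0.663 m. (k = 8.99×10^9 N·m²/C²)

Symmetry ⇒ E = E(r) r̂. Gaussian sphere of radius r = 0.663 m (r > R, all charge enclosed).
Q_enc = 4π ∫₀^R ρ₀(r'/R)^3 r'² dr' = 4πρ₀R³/6 = -1.071e-5 C.
Gauss's law: E·4πr² = Q_enc/ε₀.
E = k|Q_enc|/r² = (8.99×10^9)(1.071×10^-5)/(0.663)² = 2.19×10^5 N/C.

E = 2.19×10^5 N/C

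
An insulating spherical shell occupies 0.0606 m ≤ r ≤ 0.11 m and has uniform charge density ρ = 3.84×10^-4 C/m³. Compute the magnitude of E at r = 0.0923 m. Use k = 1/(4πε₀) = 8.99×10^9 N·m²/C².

E = 9.57×10^5 N/C

By spherical symmetry E is radial; choose a Gaussian sphere of radius r = 0.0923 m (within the shell material, 0.0606 m < r < 0.11 m).
Only the shell between 0.0606 m and r is enclosed: Q_enc = ρ·(4π/3)(r³ − a³) = (3.84e-4)·(4π/3)·((0.0923)³ − (0.0606)³) = 9.068e-7 C.
Gauss's law: E·4πr² = Q_enc/ε₀.
E = k|Q_enc|/r² = (8.99×10^9)(9.068×10^-7)/(0.0923)² = 9.57e5 N/C.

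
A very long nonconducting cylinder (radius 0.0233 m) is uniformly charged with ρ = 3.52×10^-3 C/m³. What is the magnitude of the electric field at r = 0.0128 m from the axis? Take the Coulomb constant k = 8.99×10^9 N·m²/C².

Coaxial Gaussian cylinder, radius r = 0.0128 m, length L (r < R).
Enclosed charge per unit length: λ_enc = ρ·πr² = (3.52e-3)π(0.0128)² = 1.812e-6 C/m.
Applying ∮E·dA = Q_enc/ε₀ with the end caps contributing no flux:
E = 2k|λ_enc|/r = 2(8.99×10^9)(1.812e-6)/(0.0128) = 2.55e6 N/C.

2.55×10^6 N/C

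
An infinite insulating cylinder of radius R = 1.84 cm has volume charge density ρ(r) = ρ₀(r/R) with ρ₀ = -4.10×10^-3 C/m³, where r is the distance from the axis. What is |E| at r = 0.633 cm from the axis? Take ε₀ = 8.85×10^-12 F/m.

E = 3.36×10^5 N/C

Take a coaxial cylindrical Gaussian surface of radius r = 0.633 cm and length L (r < R).
λ_enc = ∫₀^r ρ(r')·2πr' dr' = (2πρ₀/R)·r^3/3 = -1.184×10^-7 C/m.
Gauss's law: E·2πrL = λ_enc L/ε₀.
E = |λ_enc|/(2πε₀r) = (1.184×10^-7)/(2π·8.85×10^-12·0.00633) = 3.36e5 N/C.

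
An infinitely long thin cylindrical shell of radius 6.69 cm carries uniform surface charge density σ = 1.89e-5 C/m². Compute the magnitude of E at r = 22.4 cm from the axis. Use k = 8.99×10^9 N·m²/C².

E ≈ 6.38e5 V/m

By cylindrical symmetry E is radial; use a coaxial Gaussian cylinder of radius 22.4 cm and length L (r > 6.69 cm).
The whole shell is enclosed: λ_enc = σ·2πR = (1.89×10^-5)·2π·(0.0669) = 7.945×10^-6 C/m.
By Gauss's law (flux through the curved wall only), E·2πrL = λ_enc L/ε₀.
E = 2k|λ_enc|/r = 2(8.99×10^9)(7.945e-6)/(0.224) = 6.38×10^5 N/C.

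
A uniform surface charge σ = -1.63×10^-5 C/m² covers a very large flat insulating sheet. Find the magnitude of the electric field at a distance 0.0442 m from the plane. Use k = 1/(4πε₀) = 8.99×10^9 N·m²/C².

By planar symmetry E is perpendicular to the sheet and uniform; use a Gaussian pillbox with flat faces of area A on each side of the sheet.
Only the two end caps contribute flux: Φ = 2EA. With Q_enc = σA, Gauss's law gives E = |σ|/(2ε₀).
E = 2πk|σ| = 2π(8.99×10^9)(1.63×10^-5) = 9.21×10^5 N/C.

|E| = 9.21e5 N/C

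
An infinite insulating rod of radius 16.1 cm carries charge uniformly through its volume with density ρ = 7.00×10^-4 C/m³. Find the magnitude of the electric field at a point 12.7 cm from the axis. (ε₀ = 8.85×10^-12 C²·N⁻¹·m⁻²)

E = 5.02e6 V/m

Choose a coaxial cylinder of radius r = 12.7 cm (arbitrary length L) as the Gaussian surface (r < R).
Charge inside radius r per length L is ρ·πr²·L, so λ_enc = ρπr² = 3.547×10^-5 C/m.
By Gauss's law (flux through the curved wall only), E·2πrL = λ_enc L/ε₀.
E = |λ_enc|/(2πε₀r) = (3.547×10^-5)/(2π·8.85×10^-12·0.127) = 5.02×10^6 N/C.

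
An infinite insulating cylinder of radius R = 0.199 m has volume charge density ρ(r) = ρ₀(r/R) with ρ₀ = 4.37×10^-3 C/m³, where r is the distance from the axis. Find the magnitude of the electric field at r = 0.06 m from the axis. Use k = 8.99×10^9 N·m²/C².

E = 2.98×10^6 V/m

By cylindrical symmetry E is radial; use a coaxial Gaussian cylinder of radius 0.06 m and length L (r < R).
Integrating ρ over the cross-section to radius r: λ_enc = (2πρ₀/R) ∫₀^r r'^2 dr' = 2πρ₀ r^3/(3·R) = 9.934×10^-6 C/m.
Applying ∮E·dA = Q_enc/ε₀ with the end caps contributing no flux:
E = 2k|λ_enc|/r = 2(8.99×10^9)(9.934×10^-6)/(0.06) = 2.98×10^6 N/C.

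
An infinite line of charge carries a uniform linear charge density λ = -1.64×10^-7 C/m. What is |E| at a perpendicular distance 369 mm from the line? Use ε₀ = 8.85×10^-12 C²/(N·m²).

E = 7.99×10^3 N/C

Choose a coaxial cylinder of radius r = 369 mm (arbitrary length L) as the Gaussian surface.
Q_enc = λL, so λ_enc = -1.64×10^-7 C/m.
Since E is radial and uniform over the curved surface, Φ = E·2πrL = Q_enc/ε₀ = λ_enc L/ε₀.
E = |λ_enc|/(2πε₀r) = (1.64×10^-7)/(2π·8.85×10^-12·0.369) = 7.99e3 N/C.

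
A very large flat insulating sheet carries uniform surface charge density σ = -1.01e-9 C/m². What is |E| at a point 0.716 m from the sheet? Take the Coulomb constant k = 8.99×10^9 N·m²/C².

|E| ≈ 57.1 N/C

The symmetry is planar: E is normal to the sheet and the same magnitude on both sides. Take a pillbox straddling the sheet with end-cap area A.
Only the two end caps contribute flux: Φ = 2EA. With Q_enc = σA, Gauss's law gives E = |σ|/(2ε₀).
E = 2πk|σ| = 2π(8.99×10^9)(1.01×10^-9) = 57.1 N/C.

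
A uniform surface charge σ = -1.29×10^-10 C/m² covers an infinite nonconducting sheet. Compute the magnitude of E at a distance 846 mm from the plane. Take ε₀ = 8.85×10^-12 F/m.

E ≈ 7.29 N/C

The symmetry is planar: E is normal to the sheet and the same magnitude on both sides. Take a pillbox straddling the sheet with end-cap area A.
Flux Φ = 2EA and Q_enc = σA, so 2EA = σA/ε₀ ⇒ E = |σ|/(2ε₀), independent of distance.
E = |σ|/(2ε₀) = (1.29×10^-10)/(2·8.85×10^-12) = 7.29 N/C.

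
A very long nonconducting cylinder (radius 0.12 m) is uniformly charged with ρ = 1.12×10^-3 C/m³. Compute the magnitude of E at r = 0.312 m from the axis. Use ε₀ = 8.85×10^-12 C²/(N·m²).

E = 2.92e6 N/C

Coaxial Gaussian cylinder, radius r = 0.312 m, length L (r > 0.12 m, full cross-section enclosed).
λ_enc = ρ·πR² = (1.12×10^-3)π(0.12)² = 5.067e-5 C/m.
Applying ∮E·dA = Q_enc/ε₀ with the end caps contributing no flux:
E = |λ_enc|/(2πε₀r) = (5.067×10^-5)/(2π·8.85×10^-12·0.312) = 2.92e6 N/C.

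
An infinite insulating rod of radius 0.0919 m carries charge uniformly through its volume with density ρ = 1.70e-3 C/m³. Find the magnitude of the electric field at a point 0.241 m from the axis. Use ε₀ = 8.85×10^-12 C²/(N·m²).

|E| = 3.37×10^6 N/C

By cylindrical symmetry E is radial; use a coaxial Gaussian cylinder of radius 0.241 m and length L (r > 0.0919 m, full cross-section enclosed).
λ_enc = ρ·πR² = (1.70×10^-3)π(0.0919)² = 4.511×10^-5 C/m.
Applying ∮E·dA = Q_enc/ε₀ with the end caps contributing no flux:
E = |λ_enc|/(2πε₀r) = (4.511e-5)/(2π·8.85×10^-12·0.241) = 3.37×10^6 N/C.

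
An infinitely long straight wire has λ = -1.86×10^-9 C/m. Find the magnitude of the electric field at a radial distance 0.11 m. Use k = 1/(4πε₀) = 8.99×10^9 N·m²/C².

|E| = 304 N/C

Choose a coaxial cylinder of radius r = 0.11 m (arbitrary length L) as the Gaussian surface.
Q_enc = λL, so λ_enc = -1.86×10^-9 C/m.
Since E is radial and uniform over the curved surface, Φ = E·2πrL = Q_enc/ε₀ = λ_enc L/ε₀.
E = 2k|λ_enc|/r = 2(8.99×10^9)(1.86e-9)/(0.11) = 304 N/C.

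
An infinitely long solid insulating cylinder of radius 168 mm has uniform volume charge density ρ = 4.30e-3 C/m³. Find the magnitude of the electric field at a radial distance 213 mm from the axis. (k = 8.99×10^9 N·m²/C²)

Choose a coaxial cylinder of radius r = 213 mm (arbitrary length L) as the Gaussian surface (r > 168 mm, full cross-section enclosed).
λ_enc = ρ·πR² = (4.30×10^-3)π(0.168)² = 3.813×10^-4 C/m.
By Gauss's law (flux through the curved wall only), E·2πrL = λ_enc L/ε₀.
E = 2k|λ_enc|/r = 2(8.99×10^9)(3.813e-4)/(0.213) = 3.22e7 N/C.

3.22e7 N/C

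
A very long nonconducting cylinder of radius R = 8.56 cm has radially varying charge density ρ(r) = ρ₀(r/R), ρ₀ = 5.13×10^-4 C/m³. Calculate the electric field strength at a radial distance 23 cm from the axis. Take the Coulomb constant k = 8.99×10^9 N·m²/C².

6.15×10^5 N/C

Choose a coaxial cylinder of radius r = 23 cm (arbitrary length L) as the Gaussian surface (r > R, full charge per length enclosed).
λ_enc = 2π ∫₀^R ρ₀(r'/R)^1 r' dr' = 2πρ₀R²/3 = 7.873e-6 C/m.
Since E is radial and uniform over the curved surface, Φ = E·2πrL = Q_enc/ε₀ = λ_enc L/ε₀.
E = 2k|λ_enc|/r = 2(8.99×10^9)(7.873×10^-6)/(0.23) = 6.15×10^5 N/C.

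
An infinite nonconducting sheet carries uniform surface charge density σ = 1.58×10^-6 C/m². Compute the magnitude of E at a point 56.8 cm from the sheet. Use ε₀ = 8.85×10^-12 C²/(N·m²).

Choose a cylindrical pillbox piercing the sheet, end faces (area A) parallel to it.
Flux Φ = 2EA and Q_enc = σA, so 2EA = σA/ε₀ ⇒ E = |σ|/(2ε₀), independent of distance.
E = |σ|/(2ε₀) = (1.58×10^-6)/(2·8.85×10^-12) = 8.93×10^4 N/C.

|E| = 8.93×10^4 V/m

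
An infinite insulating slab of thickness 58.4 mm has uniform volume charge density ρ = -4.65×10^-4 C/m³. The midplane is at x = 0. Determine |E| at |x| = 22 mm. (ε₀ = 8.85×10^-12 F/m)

By symmetry E is perpendicular to the slab. A Gaussian pillbox from −22 mm to +22 mm (face area A) lies entirely within the slab.
Q_enc = ρ·(2x)·A and flux = 2EA, so 2EA = 2ρxA/ε₀ ⇒ E = |ρ|x/ε₀.
E = (4.65e-4)(0.022)/(8.85×10^-12) = 1.16e6 N/C.

|E| ≈ 1.16×10^6 V/m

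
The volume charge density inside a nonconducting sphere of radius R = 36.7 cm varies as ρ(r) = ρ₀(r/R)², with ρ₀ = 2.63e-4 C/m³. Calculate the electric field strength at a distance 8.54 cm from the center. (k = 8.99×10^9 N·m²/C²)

By spherical symmetry E is radial; choose a Gaussian sphere of radius r = 8.54 cm (r < R).
Integrate the density: Q_enc = 4π ∫₀^r ρ₀(r'/R)^2 r'² dr' = 4πρ₀ r^5/(5·R²) = 2.229×10^-8 C.
Gauss's law: E·4πr² = Q_enc/ε₀.
E = k|Q_enc|/r² = (8.99×10^9)(2.229×10^-8)/(0.0854)² = 2.75×10^4 N/C.

|E| = 2.75×10^4 V/m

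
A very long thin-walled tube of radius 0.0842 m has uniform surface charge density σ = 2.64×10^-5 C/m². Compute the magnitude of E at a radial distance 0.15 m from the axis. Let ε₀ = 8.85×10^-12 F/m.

Coaxial Gaussian cylinder, radius r = 0.15 m, length L (r > 0.0842 m).
The whole shell is enclosed: λ_enc = σ·2πR = (2.64e-5)·2π·(0.0842) = 1.397×10^-5 C/m.
Gauss's law: E·2πrL = λ_enc L/ε₀.
E = |λ_enc|/(2πε₀r) = (1.397×10^-5)/(2π·8.85×10^-12·0.15) = 1.67e6 N/C.

|E| = 1.67e6 N/C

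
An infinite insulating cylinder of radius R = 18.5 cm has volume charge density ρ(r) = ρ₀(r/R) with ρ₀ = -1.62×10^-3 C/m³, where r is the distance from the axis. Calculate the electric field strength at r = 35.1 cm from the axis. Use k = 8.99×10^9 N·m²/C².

Take a coaxial cylindrical Gaussian surface of radius r = 35.1 cm and length L (r > R, full charge per length enclosed).
λ_enc = 2π ∫₀^R ρ₀(r'/R)^1 r' dr' = 2πρ₀R²/3 = -1.161×10^-4 C/m.
By Gauss's law (flux through the curved wall only), E·2πrL = λ_enc L/ε₀.
E = 2k|λ_enc|/r = 2(8.99×10^9)(1.161×10^-4)/(0.351) = 5.95×10^6 N/C.

|E| ≈ 5.95×10^6 V/m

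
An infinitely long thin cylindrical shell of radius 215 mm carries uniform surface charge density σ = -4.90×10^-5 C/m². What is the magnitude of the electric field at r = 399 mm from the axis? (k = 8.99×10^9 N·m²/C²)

E = 2.98×10^6 N/C

Choose a coaxial cylinder of radius r = 399 mm (arbitrary length L) as the Gaussian surface (r > 215 mm).
The whole shell is enclosed: λ_enc = σ·2πR = (-4.90×10^-5)·2π·(0.215) = -6.619×10^-5 C/m.
By Gauss's law (flux through the curved wall only), E·2πrL = λ_enc L/ε₀.
E = 2k|λ_enc|/r = 2(8.99×10^9)(6.619e-5)/(0.399) = 2.98×10^6 N/C.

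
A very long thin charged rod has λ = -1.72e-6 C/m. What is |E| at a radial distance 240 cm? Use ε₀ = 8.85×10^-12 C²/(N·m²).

Choose a coaxial cylinder of radius r = 240 cm (arbitrary length L) as the Gaussian surface.
Q_enc = λL, so λ_enc = -1.72e-6 C/m.
Applying ∮E·dA = Q_enc/ε₀ with the end caps contributing no flux:
E = |λ_enc|/(2πε₀r) = (1.72e-6)/(2π·8.85×10^-12·2.4) = 1.29×10^4 N/C.

1.29×10^4 N/C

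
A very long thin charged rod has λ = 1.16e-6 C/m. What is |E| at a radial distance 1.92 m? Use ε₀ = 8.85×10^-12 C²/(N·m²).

|E| ≈ 1.09×10^4 N/C

Coaxial Gaussian cylinder, radius r = 1.92 m, length L.
Q_enc = λL, so λ_enc = 1.16×10^-6 C/m.
By Gauss's law (flux through the curved wall only), E·2πrL = λ_enc L/ε₀.
E = |λ_enc|/(2πε₀r) = (1.16×10^-6)/(2π·8.85×10^-12·1.92) = 1.09e4 N/C.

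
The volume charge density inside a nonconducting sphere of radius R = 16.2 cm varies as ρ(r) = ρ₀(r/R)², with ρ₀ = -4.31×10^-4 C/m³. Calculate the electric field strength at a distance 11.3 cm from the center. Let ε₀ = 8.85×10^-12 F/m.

Use a concentric Gaussian sphere at r = 11.3 cm (r < R).
Integrate the density: Q_enc = 4π ∫₀^r ρ₀(r'/R)^2 r'² dr' = 4πρ₀ r^5/(5·R²) = -7.605×10^-7 C.
Since E is radial and uniform over the Gaussian sphere, Φ = E·4πr² = Q_enc/ε₀.
E = |Q_enc|/(4πε₀r²) = (7.605×10^-7)/(4π·8.85×10^-12·(0.113)²) = 5.36e5 N/C.

|E| ≈ 5.36×10^5 V/m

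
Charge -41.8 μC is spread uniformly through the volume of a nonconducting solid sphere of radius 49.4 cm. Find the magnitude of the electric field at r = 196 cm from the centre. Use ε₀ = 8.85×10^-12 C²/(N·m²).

By spherical symmetry E is radial; choose a Gaussian sphere of radius r = 196 cm (r > R, so the entire charge is enclosed).
Q_enc = -41.8 μC = -4.18×10^-5 C.
Gauss's law: E·4πr² = Q_enc/ε₀.
E = |Q_enc|/(4πε₀r²) = (4.18×10^-5)/(4π·8.85×10^-12·(1.96)²) = 9.78×10^4 N/C.

E = 9.78×10^4 V/m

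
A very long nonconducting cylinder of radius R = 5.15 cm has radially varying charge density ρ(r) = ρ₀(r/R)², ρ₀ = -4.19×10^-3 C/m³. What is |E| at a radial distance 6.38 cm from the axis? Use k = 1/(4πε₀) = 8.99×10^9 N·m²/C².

E ≈ 4.92×10^6 N/C

Take a coaxial cylindrical Gaussian surface of radius r = 6.38 cm and length L (r > R, full charge per length enclosed).
λ_enc = 2π ∫₀^R ρ₀(r'/R)^2 r' dr' = 2πρ₀R²/4 = -1.746×10^-5 C/m.
Applying ∮E·dA = Q_enc/ε₀ with the end caps contributing no flux:
E = 2k|λ_enc|/r = 2(8.99×10^9)(1.746e-5)/(0.0638) = 4.92×10^6 N/C.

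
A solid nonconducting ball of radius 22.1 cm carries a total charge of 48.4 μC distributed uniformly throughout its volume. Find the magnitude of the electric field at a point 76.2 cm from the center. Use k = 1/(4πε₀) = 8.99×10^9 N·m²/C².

Use a concentric Gaussian sphere at r = 76.2 cm (r > R, so the entire charge is enclosed).
Q_enc = 48.4 μC = 4.84e-5 C.
Gauss's law: E·4πr² = Q_enc/ε₀.
E = k|Q_enc|/r² = (8.99×10^9)(4.84e-5)/(0.762)² = 7.49×10^5 N/C.

7.49×10^5 V/m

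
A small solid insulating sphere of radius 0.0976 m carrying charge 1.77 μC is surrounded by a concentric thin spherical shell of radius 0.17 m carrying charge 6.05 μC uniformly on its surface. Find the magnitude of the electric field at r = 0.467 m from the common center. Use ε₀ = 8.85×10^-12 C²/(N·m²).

E ≈ 3.22×10^5 N/C

Take a concentric spherical Gaussian surface of radius r = 0.467 m (r > 0.17 m, enclosing both).
Q_enc = (1.77 μC) + (6.05 μC) = 7.82×10^-6 C.
Gauss's law: E·4πr² = Q_enc/ε₀.
E = |Q_enc|/(4πε₀r²) = (7.82×10^-6)/(4π·8.85×10^-12·(0.467)²) = 3.22×10^5 N/C.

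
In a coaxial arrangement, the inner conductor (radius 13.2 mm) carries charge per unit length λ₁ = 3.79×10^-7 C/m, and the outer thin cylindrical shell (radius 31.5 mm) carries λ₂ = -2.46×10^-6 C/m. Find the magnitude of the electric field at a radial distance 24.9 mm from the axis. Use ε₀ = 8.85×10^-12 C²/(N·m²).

E = 2.74e5 N/C

Coaxial Gaussian cylinder, radius r = 24.9 mm, length L (between the conductors, 13.2 mm < r < 31.5 mm).
The shell at 31.5 mm lies outside the Gaussian surface, so λ_enc = λ₁ = 3.79×10^-7 C/m.
By Gauss's law (flux through the curved wall only), E·2πrL = λ_enc L/ε₀.
E = |λ_enc|/(2πε₀r) = (3.79e-7)/(2π·8.85×10^-12·0.0249) = 2.74×10^5 N/C.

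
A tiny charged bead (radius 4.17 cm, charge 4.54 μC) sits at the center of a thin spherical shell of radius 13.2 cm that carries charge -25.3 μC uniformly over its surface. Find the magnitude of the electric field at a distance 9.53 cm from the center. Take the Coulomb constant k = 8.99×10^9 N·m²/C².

|E| = 4.49e6 N/C

Use a concentric Gaussian sphere at r = 9.53 cm (between the bodies, 4.17 cm < r < 13.2 cm).
The shell at 13.2 cm lies outside the Gaussian surface, so Q_enc = 4.54 μC = 4.54×10^-6 C.
Gauss's law: E·4πr² = Q_enc/ε₀.
E = k|Q_enc|/r² = (8.99×10^9)(4.54×10^-6)/(0.0953)² = 4.49e6 N/C.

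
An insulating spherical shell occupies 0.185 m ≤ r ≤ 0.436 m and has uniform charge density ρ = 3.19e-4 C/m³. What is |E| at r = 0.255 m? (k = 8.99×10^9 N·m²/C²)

Use a concentric Gaussian sphere at r = 0.255 m (within the shell material, 0.185 m < r < 0.436 m).
Only the shell between 0.185 m and r is enclosed: Q_enc = ρ·(4π/3)(r³ − a³) = (3.19e-4)·(4π/3)·((0.255)³ − (0.185)³) = 1.37e-5 C.
Since E is radial and uniform over the Gaussian sphere, Φ = E·4πr² = Q_enc/ε₀.
E = k|Q_enc|/r² = (8.99×10^9)(1.37e-5)/(0.255)² = 1.89×10^6 N/C.

E = 1.89e6 V/m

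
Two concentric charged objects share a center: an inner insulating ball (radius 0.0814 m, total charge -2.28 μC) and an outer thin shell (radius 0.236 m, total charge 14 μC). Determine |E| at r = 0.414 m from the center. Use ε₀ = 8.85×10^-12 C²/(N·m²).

|E| = 6.15×10^5 N/C

Use a concentric Gaussian sphere at r = 0.414 m (r > 0.236 m, enclosing both).
Q_enc = (-2.28 μC) + (14 μC) = 1.172×10^-5 C.
Applying ∮E·dA = Q_enc/ε₀ with Φ = E(4πr²):
E = |Q_enc|/(4πε₀r²) = (1.172×10^-5)/(4π·8.85×10^-12·(0.414)²) = 6.15×10^5 N/C.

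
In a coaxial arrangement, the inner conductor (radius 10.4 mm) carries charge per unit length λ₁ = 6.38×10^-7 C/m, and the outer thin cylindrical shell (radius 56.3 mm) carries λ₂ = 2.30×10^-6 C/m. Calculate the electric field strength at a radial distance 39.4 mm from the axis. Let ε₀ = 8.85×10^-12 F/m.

|E| ≈ 2.91×10^5 V/m

By cylindrical symmetry E is radial; use a coaxial Gaussian cylinder of radius 39.4 mm and length L (between the conductors, 10.4 mm < r < 56.3 mm).
Only the inner wire is enclosed; the outer shell contributes nothing inside itself. λ_enc = λ₁ = 6.38×10^-7 C/m.
Applying ∮E·dA = Q_enc/ε₀ with the end caps contributing no flux:
E = |λ_enc|/(2πε₀r) = (6.38e-7)/(2π·8.85×10^-12·0.0394) = 2.91×10^5 N/C.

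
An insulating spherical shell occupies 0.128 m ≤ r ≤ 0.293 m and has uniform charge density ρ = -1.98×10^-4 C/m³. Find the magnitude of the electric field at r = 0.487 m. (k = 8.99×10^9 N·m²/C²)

E = 7.25×10^5 N/C

Symmetry ⇒ E = E(r) r̂. Gaussian sphere of radius r = 0.487 m (r > 0.293 m, enclosing the whole shell).
Q_enc = ρ·(4π/3)(b³ − a³) = (-1.98×10^-4)·(4π/3)·((0.293)³ − (0.128)³) = -1.912×10^-5 C.
Gauss's law: E·4πr² = Q_enc/ε₀.
E = k|Q_enc|/r² = (8.99×10^9)(1.912e-5)/(0.487)² = 7.25×10^5 N/C.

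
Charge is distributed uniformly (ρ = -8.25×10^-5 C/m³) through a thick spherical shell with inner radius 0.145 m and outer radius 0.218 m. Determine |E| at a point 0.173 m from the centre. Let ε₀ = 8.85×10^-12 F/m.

2.21e5 N/C

By spherical symmetry E is radial; choose a Gaussian sphere of radius r = 0.173 m (within the shell material, 0.145 m < r < 0.218 m).
Only the shell between 0.145 m and r is enclosed: Q_enc = ρ·(4π/3)(r³ − a³) = (-8.25×10^-5)·(4π/3)·((0.173)³ − (0.145)³) = -7.358e-7 C.
Since E is radial and uniform over the Gaussian sphere, Φ = E·4πr² = Q_enc/ε₀.
E = |Q_enc|/(4πε₀r²) = (7.358×10^-7)/(4π·8.85×10^-12·(0.173)²) = 2.21×10^5 N/C.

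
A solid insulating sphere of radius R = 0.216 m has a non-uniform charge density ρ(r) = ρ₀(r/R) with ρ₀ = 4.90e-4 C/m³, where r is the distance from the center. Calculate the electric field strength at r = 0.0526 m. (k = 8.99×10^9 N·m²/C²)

1.77×10^5 N/C

By spherical symmetry E is radial; choose a Gaussian sphere of radius r = 0.0526 m (r < R).
Integrate the density: Q_enc = 4π ∫₀^r ρ₀(r'/R)^1 r'² dr' = 4πρ₀ r^4/(4·R) = 5.456×10^-8 C.
Since E is radial and uniform over the Gaussian sphere, Φ = E·4πr² = Q_enc/ε₀.
E = k|Q_enc|/r² = (8.99×10^9)(5.456×10^-8)/(0.0526)² = 1.77e5 N/C.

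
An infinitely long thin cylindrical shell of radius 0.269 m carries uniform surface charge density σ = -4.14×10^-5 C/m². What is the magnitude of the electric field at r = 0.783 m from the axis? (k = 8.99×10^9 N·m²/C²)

Choose a coaxial cylinder of radius r = 0.783 m (arbitrary length L) as the Gaussian surface (r > 0.269 m).
The whole shell is enclosed: λ_enc = σ·2πR = (-4.14e-5)·2π·(0.269) = -6.997×10^-5 C/m.
Since E is radial and uniform over the curved surface, Φ = E·2πrL = Q_enc/ε₀ = λ_enc L/ε₀.
E = 2k|λ_enc|/r = 2(8.99×10^9)(6.997×10^-5)/(0.783) = 1.61×10^6 N/C.

E = 1.61e6 N/C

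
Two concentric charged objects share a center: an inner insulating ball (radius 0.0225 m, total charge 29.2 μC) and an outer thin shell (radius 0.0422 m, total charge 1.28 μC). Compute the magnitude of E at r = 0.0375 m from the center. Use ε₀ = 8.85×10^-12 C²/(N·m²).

E ≈ 1.87×10^8 V/m

Symmetry ⇒ E = E(r) r̂. Gaussian sphere of radius r = 0.0375 m (between the bodies, 0.0225 m < r < 0.0422 m).
Only the inner charge is enclosed; the outer shell contributes nothing inside itself. Q_enc = 29.2 μC = 2.92×10^-5 C.
Gauss's law: E·4πr² = Q_enc/ε₀.
E = |Q_enc|/(4πε₀r²) = (2.92×10^-5)/(4π·8.85×10^-12·(0.0375)²) = 1.87×10^8 N/C.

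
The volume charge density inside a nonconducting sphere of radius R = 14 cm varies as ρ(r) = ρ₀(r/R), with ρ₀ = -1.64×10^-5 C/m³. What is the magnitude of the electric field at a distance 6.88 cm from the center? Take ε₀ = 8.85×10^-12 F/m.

1.57×10^4 V/m

Take a concentric spherical Gaussian surface of radius r = 6.88 cm (r < R).
Q_enc = ∫₀^r ρ(r')·4πr'² dr' = (4πρ₀/R) ∫₀^r r'^3 dr' = 4πρ₀ r^4/(4·R) = -8.246×10^-9 C.
By Gauss's law, ∮E·dA = E·4πr² = Q_enc/ε₀.
E = |Q_enc|/(4πε₀r²) = (8.246×10^-9)/(4π·8.85×10^-12·(0.0688)²) = 1.57e4 N/C.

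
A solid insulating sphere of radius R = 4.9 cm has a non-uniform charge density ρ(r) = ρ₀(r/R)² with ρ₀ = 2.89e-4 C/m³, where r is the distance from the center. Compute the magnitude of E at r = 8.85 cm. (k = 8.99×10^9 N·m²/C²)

|E| ≈ 9.81e4 V/m

Use a concentric Gaussian sphere at r = 8.85 cm (r > R, all charge enclosed).
Q_enc = 4π ∫₀^R ρ₀(r'/R)^2 r'² dr' = 4πρ₀R³/5 = 8.545×10^-8 C.
Since E is radial and uniform over the Gaussian sphere, Φ = E·4πr² = Q_enc/ε₀.
E = k|Q_enc|/r² = (8.99×10^9)(8.545×10^-8)/(0.0885)² = 9.81×10^4 N/C.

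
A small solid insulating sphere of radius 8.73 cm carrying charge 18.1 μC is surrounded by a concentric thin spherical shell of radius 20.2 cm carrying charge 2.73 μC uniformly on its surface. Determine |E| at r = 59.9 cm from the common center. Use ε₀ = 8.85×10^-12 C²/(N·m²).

Take a concentric spherical Gaussian surface of radius r = 59.9 cm (r > 20.2 cm, enclosing both).
Q_enc = (18.1 μC) + (2.73 μC) = 2.083e-5 C.
Applying ∮E·dA = Q_enc/ε₀ with Φ = E(4πr²):
E = |Q_enc|/(4πε₀r²) = (2.083×10^-5)/(4π·8.85×10^-12·(0.599)²) = 5.22×10^5 N/C.

E ≈ 5.22×10^5 V/m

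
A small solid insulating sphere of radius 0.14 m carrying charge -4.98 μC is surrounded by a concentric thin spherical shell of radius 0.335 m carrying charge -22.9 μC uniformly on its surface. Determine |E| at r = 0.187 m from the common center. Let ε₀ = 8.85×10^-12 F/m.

|E| = 1.28×10^6 N/C

By spherical symmetry E is radial; choose a Gaussian sphere of radius r = 0.187 m (between the bodies, 0.14 m < r < 0.335 m).
Only the inner charge is enclosed; the outer shell contributes nothing inside itself. Q_enc = -4.98 μC = -4.98×10^-6 C.
Applying ∮E·dA = Q_enc/ε₀ with Φ = E(4πr²):
E = |Q_enc|/(4πε₀r²) = (4.98×10^-6)/(4π·8.85×10^-12·(0.187)²) = 1.28×10^6 N/C.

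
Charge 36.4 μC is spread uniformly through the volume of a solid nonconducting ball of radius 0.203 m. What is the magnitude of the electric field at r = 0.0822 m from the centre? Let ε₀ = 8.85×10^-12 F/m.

E = 3.22e6 V/m

Use a concentric Gaussian sphere at r = 0.0822 m (r < R).
Only the charge within r is enclosed: Q_enc = Q·(r/R)³ = (36.4 μC)·(0.0822 m/0.203 m)³ = 2.417×10^-6 C.
Applying ∮E·dA = Q_enc/ε₀ with Φ = E(4πr²):
E = |Q_enc|/(4πε₀r²) = (2.417×10^-6)/(4π·8.85×10^-12·(0.0822)²) = 3.22e6 N/C.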